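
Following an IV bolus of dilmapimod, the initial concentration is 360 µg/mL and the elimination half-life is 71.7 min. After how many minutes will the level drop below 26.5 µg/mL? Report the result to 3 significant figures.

k = ln 2 / 71.7 = 0.009667 min⁻¹
C(t) = C₀ e^(−kt)  ⇒  t = ln(C₀/C) / k
t = ln(360/26.5) / 0.009667 = 2.609 / 0.009667 ≈ 270 minutes

270 minutes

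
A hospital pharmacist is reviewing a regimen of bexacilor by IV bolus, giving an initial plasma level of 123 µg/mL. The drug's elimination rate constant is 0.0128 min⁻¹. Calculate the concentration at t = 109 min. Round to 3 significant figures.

30.5 µg/mL

C(t) = C₀ e^(−kt) = 123 × e^(−0.01280 × 109) = 123 × e^(−1.395) = 123 × 0.2478 ≈ 30.5 µg/mL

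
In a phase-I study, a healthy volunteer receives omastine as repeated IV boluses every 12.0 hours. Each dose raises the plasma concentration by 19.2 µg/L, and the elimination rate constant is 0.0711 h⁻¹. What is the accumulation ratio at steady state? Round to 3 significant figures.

1.74

Fraction remaining after one interval: e^(−kτ) = e^(−0.07110 × 12.0) = 0.4260
R = 1 / (1 − 0.4260) = 1 / 0.5740 ≈ 1.74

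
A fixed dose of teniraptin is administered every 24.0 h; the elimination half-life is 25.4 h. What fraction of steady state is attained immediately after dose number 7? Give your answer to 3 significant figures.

0.990

k = ln 2 / 25.4 = 0.02729 h⁻¹
f_n = 1 − e^(−nkτ) = 1 − e^(−7 × 0.02729 × 24.0) = 1 − e^(−4.585) = 1 − 0.01021 ≈ 0.990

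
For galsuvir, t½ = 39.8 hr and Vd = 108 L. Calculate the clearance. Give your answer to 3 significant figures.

1.88 L/hr

k = ln 2 / t½ = ln 2 / 39.8 = 0.01742 hr⁻¹
CL = k · V = 0.01742 × 108 ≈ 1.88 L/hr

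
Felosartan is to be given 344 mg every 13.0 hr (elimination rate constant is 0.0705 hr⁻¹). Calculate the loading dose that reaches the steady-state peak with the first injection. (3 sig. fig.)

573 mg

Accumulation ratio R = 1 / (1 − e^(−kτ)) = 1 / (1 − e^(−0.07050×13.0)) = 1 / (1 − 0.3999) = 1.666
Loading dose = maintenance dose × R = 344 × 1.666 ≈ 573 mg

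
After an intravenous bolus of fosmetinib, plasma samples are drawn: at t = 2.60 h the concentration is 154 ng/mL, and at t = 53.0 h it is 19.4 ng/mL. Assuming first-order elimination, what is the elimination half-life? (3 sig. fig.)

k = ln(C₁/C₂) / (t₂ − t₁) = ln(154/19.4) / (53.0 − 2.60)
  = 2.072 / 50.40 = 0.04110 h⁻¹
t½ = ln 2 / k = ln 2 / 0.04110 ≈ 16.9 hours

16.9 hours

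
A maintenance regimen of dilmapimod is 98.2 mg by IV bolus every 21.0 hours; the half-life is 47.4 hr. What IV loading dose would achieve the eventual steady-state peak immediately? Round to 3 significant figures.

371 mg

k = ln 2 / 47.4 = 0.01462 hr⁻¹
Accumulation ratio R = 1 / (1 − e^(−kτ)) = 1 / (1 − e^(−0.01462×21.0)) = 1 / (1 − 0.7356) = 3.782
Loading dose = maintenance dose × R = 98.2 × 3.782 ≈ 371 mg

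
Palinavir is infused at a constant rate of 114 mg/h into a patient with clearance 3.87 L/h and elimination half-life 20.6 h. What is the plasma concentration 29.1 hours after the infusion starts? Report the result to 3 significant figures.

18.4 µg/mL

Css = rate / CL = 114 / 3.87 = 29.46 µg/mL
k = ln 2 / 20.6 = 0.03365 h⁻¹
C(t) = Css (1 − e^(−kt)) = 29.46 × (1 − e^(−0.9792)) = 29.46 × 0.6244 ≈ 18.4 µg/mL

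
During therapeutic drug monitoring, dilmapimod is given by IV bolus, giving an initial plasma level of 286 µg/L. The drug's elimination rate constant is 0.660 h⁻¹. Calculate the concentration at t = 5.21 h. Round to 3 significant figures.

9.18 µg/L

C(t) = C₀ e^(−kt) = 286 × e^(−0.6600 × 5.21) = 286 × e^(−3.439) = 286 × 0.03211 ≈ 9.18 µg/L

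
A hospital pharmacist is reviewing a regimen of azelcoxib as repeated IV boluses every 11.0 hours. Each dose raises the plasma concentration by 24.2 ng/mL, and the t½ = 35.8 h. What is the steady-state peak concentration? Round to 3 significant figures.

k = ln 2 / 35.8 = 0.01936 h⁻¹
Fraction remaining after one interval: e^(−kτ) = e^(−0.01936 × 11.0) = 0.8082
R = 1 / (1 − 0.8082) = 5.213
Css,max = 24.2 × 5.213 ≈ 126 ng/mL

126 ng/mL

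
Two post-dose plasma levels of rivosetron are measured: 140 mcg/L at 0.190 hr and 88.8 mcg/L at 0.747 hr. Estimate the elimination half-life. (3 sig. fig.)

k = ln(C₁/C₂) / (t₂ − t₁) = ln(140/88.8) / (0.747 − 0.190)
  = 0.4553 / 0.5570 = 0.8173 hr⁻¹
t½ = ln 2 / k = ln 2 / 0.8173 ≈ 0.848 hours

0.848 hours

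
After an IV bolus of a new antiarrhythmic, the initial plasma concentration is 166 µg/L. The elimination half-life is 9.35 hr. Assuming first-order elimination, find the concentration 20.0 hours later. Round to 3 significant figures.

k = ln 2 / 9.35 = 0.07413 hr⁻¹
C(t) = C₀ e^(−kt) = 166 × e^(−0.07413 × 20.0) = 166 × e^(−1.483) = 166 × 0.2270 ≈ 37.7 µg/L

37.7 µg/L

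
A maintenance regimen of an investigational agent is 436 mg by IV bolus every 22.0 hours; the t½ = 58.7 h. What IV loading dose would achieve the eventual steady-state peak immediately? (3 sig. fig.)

k = ln 2 / 58.7 = 0.01181 h⁻¹
Accumulation ratio R = 1 / (1 − e^(−kτ)) = 1 / (1 − e^(−0.01181×22.0)) = 1 / (1 − 0.7712) = 4.371
Loading dose = maintenance dose × R = 436 × 4.371 ≈ 1910 mg

1910 mg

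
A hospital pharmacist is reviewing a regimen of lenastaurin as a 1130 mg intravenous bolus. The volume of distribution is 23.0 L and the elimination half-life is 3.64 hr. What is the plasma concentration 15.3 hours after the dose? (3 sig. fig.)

2.67 µg/mL

C₀ = dose / V = 1130 / 23.0 = 49.13 µg/mL
k = ln 2 / 3.64 = 0.1904 hr⁻¹
C(t) = C₀ e^(−kt) = 49.13 × e^(−0.1904 × 15.3) = 49.13 × e^(−2.914) = 49.13 × 0.05429 ≈ 2.67 µg/mL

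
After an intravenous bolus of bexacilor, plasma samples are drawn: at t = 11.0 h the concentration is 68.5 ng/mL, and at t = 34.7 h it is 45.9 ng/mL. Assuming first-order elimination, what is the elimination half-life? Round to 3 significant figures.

k = ln(C₁/C₂) / (t₂ − t₁) = ln(68.5/45.9) / (34.7 − 11.0)
  = 0.4004 / 23.70 = 0.01689 h⁻¹
t½ = ln 2 / k = ln 2 / 0.01689 ≈ 41.0 hours

41.0 hours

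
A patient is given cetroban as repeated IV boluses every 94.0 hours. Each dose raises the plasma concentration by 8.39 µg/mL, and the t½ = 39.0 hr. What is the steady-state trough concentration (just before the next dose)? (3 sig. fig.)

k = ln 2 / 39.0 = 0.01777 hr⁻¹
Fraction remaining after one interval: e^(−kτ) = e^(−0.01777 × 94.0) = 0.1881
R = 1 / (1 − 0.1881) = 1.232
Css,max = 8.39 × 1.232 = 10.33 µg/mL
Css,min = Css,max × e^(−kτ) = 10.33 × 0.1881 ≈ 1.94 µg/mL

1.94 µg/mL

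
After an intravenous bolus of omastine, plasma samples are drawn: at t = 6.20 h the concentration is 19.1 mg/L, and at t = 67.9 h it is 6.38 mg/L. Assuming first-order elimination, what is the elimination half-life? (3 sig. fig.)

k = ln(C₁/C₂) / (t₂ − t₁) = ln(19.1/6.38) / (67.9 − 6.20)
  = 1.097 / 61.70 = 0.01777 h⁻¹
t½ = ln 2 / k = ln 2 / 0.01777 ≈ 39.0 hours

39.0 hours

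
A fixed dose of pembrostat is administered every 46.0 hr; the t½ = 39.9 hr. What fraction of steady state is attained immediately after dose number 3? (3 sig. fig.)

k = ln 2 / 39.9 = 0.01737 hr⁻¹
f_n = 1 − e^(−nkτ) = 1 − e^(−3 × 0.01737 × 46.0) = 1 − e^(−2.397) = 1 − 0.09096 ≈ 0.909

0.909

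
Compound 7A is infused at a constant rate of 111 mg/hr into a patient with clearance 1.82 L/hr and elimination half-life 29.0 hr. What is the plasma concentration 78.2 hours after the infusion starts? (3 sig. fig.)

Css = rate / CL = 111 / 1.82 = 60.99 mg/L
k = ln 2 / 29.0 = 0.02390 hr⁻¹
C(t) = Css (1 − e^(−kt)) = 60.99 × (1 − e^(−1.869)) = 60.99 × 0.8457 ≈ 51.6 mg/L

51.6 mg/L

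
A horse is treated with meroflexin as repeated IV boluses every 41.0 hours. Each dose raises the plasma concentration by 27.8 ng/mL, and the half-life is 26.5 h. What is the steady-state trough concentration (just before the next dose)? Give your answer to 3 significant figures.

k = ln 2 / 26.5 = 0.02616 h⁻¹
Fraction remaining after one interval: e^(−kτ) = e^(−0.02616 × 41.0) = 0.3422
R = 1 / (1 − 0.3422) = 1.520
Css,max = 27.8 × 1.520 = 42.26 ng/mL
Css,min = Css,max × e^(−kτ) = 42.26 × 0.3422 ≈ 14.5 ng/mL

14.5 ng/mL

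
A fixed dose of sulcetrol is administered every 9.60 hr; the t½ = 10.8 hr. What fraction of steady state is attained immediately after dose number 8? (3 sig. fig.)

0.993

k = ln 2 / 10.8 = 0.06418 hr⁻¹
f_n = 1 − e^(−nkτ) = 1 − e^(−8 × 0.06418 × 9.60) = 1 − e^(−4.929) = 1 − 0.007233 ≈ 0.993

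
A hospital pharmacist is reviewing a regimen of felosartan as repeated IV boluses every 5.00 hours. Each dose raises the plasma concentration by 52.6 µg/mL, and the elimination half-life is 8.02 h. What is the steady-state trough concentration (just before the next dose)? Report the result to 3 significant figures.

97.3 µg/mL

k = ln 2 / 8.02 = 0.08643 h⁻¹
Fraction remaining after one interval: e^(−kτ) = e^(−0.08643 × 5.00) = 0.6491
R = 1 / (1 − 0.6491) = 2.850
Css,max = 52.6 × 2.850 = 149.9 µg/mL
Css,min = Css,max × e^(−kτ) = 149.9 × 0.6491 ≈ 97.3 µg/mL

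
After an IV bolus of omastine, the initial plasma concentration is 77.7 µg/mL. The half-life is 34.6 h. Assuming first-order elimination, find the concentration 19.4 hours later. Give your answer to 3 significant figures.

k = ln 2 / 34.6 = 0.02003 h⁻¹
C(t) = C₀ e^(−kt) = 77.7 × e^(−0.02003 × 19.4) = 77.7 × e^(−0.3886) = 77.7 × 0.6780 ≈ 52.7 µg/mL

52.7 µg/mL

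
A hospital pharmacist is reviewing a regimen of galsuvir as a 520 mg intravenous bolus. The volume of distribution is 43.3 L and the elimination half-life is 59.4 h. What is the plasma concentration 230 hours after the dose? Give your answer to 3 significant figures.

C₀ = dose / V = 520 / 43.3 = 12.01 µg/mL
k = ln 2 / 59.4 = 0.01167 h⁻¹
C(t) = C₀ e^(−kt) = 12.01 × e^(−0.01167 × 230) = 12.01 × e^(−2.684) = 12.01 × 0.06830 ≈ 0.820 µg/mL

0.820 µg/mL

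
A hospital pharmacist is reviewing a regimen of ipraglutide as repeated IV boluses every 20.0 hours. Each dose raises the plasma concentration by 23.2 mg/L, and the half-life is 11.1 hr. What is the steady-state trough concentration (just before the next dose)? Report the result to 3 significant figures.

k = ln 2 / 11.1 = 0.06245 hr⁻¹
Fraction remaining after one interval: e^(−kτ) = e^(−0.06245 × 20.0) = 0.2868
R = 1 / (1 − 0.2868) = 1.402
Css,max = 23.2 × 1.402 = 32.53 mg/L
Css,min = Css,max × e^(−kτ) = 32.53 × 0.2868 ≈ 9.33 mg/L

9.33 mg/L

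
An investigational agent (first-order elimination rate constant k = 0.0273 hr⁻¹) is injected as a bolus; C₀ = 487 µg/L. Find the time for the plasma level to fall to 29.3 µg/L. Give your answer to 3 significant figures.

103 hours

C(t) = C₀ e^(−kt)  ⇒  t = ln(C₀/C) / k
t = ln(487/29.3) / 0.02730 = 2.811 / 0.02730 ≈ 103 hours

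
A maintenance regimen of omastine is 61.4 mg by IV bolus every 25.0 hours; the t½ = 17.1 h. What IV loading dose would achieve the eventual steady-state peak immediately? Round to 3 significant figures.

96.4 mg

k = ln 2 / 17.1 = 0.04053 h⁻¹
Accumulation ratio R = 1 / (1 − e^(−kτ)) = 1 / (1 − e^(−0.04053×25.0)) = 1 / (1 − 0.3630) = 1.570
Loading dose = maintenance dose × R = 61.4 × 1.570 ≈ 96.4 mg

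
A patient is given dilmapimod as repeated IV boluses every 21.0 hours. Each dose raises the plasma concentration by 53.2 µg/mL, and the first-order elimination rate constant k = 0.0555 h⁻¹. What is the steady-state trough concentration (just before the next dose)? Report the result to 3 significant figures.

24.1 µg/mL

Fraction remaining after one interval: e^(−kτ) = e^(−0.05550 × 21.0) = 0.3118
R = 1 / (1 − 0.3118) = 1.453
Css,max = 53.2 × 1.453 = 77.30 µg/mL
Css,min = Css,max × e^(−kτ) = 77.30 × 0.3118 ≈ 24.1 µg/mL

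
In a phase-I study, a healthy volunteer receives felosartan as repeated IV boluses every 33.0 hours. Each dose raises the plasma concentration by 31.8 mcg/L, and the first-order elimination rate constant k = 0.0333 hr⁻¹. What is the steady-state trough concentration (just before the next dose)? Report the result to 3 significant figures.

15.9 mcg/L

Fraction remaining after one interval: e^(−kτ) = e^(−0.03330 × 33.0) = 0.3332
R = 1 / (1 − 0.3332) = 1.500
Css,max = 31.8 × 1.500 = 47.69 mcg/L
Css,min = Css,max × e^(−kτ) = 47.69 × 0.3332 ≈ 15.9 mcg/L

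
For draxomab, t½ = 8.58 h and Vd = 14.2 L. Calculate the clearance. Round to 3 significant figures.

k = ln 2 / t½ = ln 2 / 8.58 = 0.08079 h⁻¹
CL = k · V = 0.08079 × 14.2 ≈ 1.15 L/h

1.15 L/h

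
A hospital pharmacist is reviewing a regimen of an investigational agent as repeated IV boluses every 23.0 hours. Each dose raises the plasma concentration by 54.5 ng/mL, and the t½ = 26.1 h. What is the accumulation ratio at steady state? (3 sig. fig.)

k = ln 2 / 26.1 = 0.02656 h⁻¹
Fraction remaining after one interval: e^(−kτ) = e^(−0.02656 × 23.0) = 0.5429
R = 1 / (1 − 0.5429) = 1 / 0.4571 ≈ 2.19

2.19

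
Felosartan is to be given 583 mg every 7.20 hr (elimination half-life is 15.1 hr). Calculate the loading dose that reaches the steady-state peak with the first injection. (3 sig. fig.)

2070 mg

k = ln 2 / 15.1 = 0.04590 hr⁻¹
Accumulation ratio R = 1 / (1 − e^(−kτ)) = 1 / (1 − e^(−0.04590×7.20)) = 1 / (1 − 0.7186) = 3.553
Loading dose = maintenance dose × R = 583 × 3.553 ≈ 2070 mg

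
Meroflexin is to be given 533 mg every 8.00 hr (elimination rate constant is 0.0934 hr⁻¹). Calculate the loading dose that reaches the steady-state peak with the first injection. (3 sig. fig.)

1010 mg

Accumulation ratio R = 1 / (1 − e^(−kτ)) = 1 / (1 − e^(−0.09340×8.00)) = 1 / (1 − 0.4737) = 1.900
Loading dose = maintenance dose × R = 533 × 1.900 ≈ 1010 mg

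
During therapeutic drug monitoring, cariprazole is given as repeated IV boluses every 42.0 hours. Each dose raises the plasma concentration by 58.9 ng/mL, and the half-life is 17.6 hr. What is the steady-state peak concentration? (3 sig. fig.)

72.8 ng/mL

k = ln 2 / 17.6 = 0.03938 hr⁻¹
Fraction remaining after one interval: e^(−kτ) = e^(−0.03938 × 42.0) = 0.1913
R = 1 / (1 − 0.1913) = 1.236
Css,max = 58.9 × 1.236 ≈ 72.8 ng/mL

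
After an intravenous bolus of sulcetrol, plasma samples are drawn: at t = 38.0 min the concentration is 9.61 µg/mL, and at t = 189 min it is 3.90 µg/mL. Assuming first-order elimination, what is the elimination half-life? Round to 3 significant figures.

116 minutes

k = ln(C₁/C₂) / (t₂ − t₁) = ln(9.61/3.90) / (189 − 38.0)
  = 0.9018 / 151.0 = 0.005972 min⁻¹
t½ = ln 2 / k = ln 2 / 0.005972 ≈ 116 minutes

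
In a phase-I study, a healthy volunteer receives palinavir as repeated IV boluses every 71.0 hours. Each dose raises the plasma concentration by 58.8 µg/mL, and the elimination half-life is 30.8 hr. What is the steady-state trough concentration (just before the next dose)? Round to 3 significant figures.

k = ln 2 / 30.8 = 0.02250 hr⁻¹
Fraction remaining after one interval: e^(−kτ) = e^(−0.02250 × 71.0) = 0.2023
R = 1 / (1 − 0.2023) = 1.254
Css,max = 58.8 × 1.254 = 73.71 µg/mL
Css,min = Css,max × e^(−kτ) = 73.71 × 0.2023 ≈ 14.9 µg/mL

14.9 µg/mL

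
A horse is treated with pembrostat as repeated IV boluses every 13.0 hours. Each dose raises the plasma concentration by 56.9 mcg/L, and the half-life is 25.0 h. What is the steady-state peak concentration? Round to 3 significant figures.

188 mcg/L

k = ln 2 / 25.0 = 0.02773 h⁻¹
Fraction remaining after one interval: e^(−kτ) = e^(−0.02773 × 13.0) = 0.6974
R = 1 / (1 − 0.6974) = 3.304
Css,max = 56.9 × 3.304 ≈ 188 mcg/L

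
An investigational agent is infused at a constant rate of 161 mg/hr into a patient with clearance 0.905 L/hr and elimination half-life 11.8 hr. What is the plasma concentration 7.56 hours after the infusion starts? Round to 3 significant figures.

Css = rate / CL = 161 / 0.905 = 177.9 µg/mL
k = ln 2 / 11.8 = 0.05874 hr⁻¹
C(t) = Css (1 − e^(−kt)) = 177.9 × (1 − e^(−0.4441)) = 177.9 × 0.3586 ≈ 63.8 µg/mL

63.8 µg/mL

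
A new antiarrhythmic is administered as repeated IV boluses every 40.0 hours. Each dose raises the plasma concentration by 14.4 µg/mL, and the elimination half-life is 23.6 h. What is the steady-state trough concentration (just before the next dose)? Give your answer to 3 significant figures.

k = ln 2 / 23.6 = 0.02937 h⁻¹
Fraction remaining after one interval: e^(−kτ) = e^(−0.02937 × 40.0) = 0.3089
R = 1 / (1 − 0.3089) = 1.447
Css,max = 14.4 × 1.447 = 20.84 µg/mL
Css,min = Css,max × e^(−kτ) = 20.84 × 0.3089 ≈ 6.44 µg/mL

6.44 µg/mL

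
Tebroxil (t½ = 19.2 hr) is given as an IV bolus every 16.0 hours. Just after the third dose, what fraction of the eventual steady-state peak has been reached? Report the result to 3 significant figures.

0.823

k = ln 2 / 19.2 = 0.03610 hr⁻¹
f_n = 1 − e^(−nkτ) = 1 − e^(−3 × 0.03610 × 16.0) = 1 − e^(−1.733) = 1 − 0.1768 ≈ 0.823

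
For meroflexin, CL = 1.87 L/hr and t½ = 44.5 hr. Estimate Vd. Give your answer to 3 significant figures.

120 L

k = ln 2 / t½ = ln 2 / 44.5 = 0.01558 hr⁻¹
V = CL / k = 1.87 / 0.01558 ≈ 120 L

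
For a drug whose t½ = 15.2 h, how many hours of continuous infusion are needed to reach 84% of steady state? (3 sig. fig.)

k = ln 2 / 15.2 = 0.04560 h⁻¹
f = 1 − e^(−kt)  ⇒  t = −ln(1 − f) / k
t = −ln(1 − 0.84) / 0.04560 = 1.833 / 0.04560 ≈ 40.2 hours

40.2 hours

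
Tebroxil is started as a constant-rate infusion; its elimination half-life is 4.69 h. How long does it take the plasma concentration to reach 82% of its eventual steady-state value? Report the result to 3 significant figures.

k = ln 2 / 4.69 = 0.1478 h⁻¹
f = 1 − e^(−kt)  ⇒  t = −ln(1 − f) / k
t = −ln(1 − 0.82) / 0.1478 = 1.715 / 0.1478 ≈ 11.6 hours

11.6 hours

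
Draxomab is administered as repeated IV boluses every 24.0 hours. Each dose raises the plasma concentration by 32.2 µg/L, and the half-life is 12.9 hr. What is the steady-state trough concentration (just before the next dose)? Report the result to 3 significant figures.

12.2 µg/L

k = ln 2 / 12.9 = 0.05373 hr⁻¹
Fraction remaining after one interval: e^(−kτ) = e^(−0.05373 × 24.0) = 0.2754
R = 1 / (1 − 0.2754) = 1.380
Css,max = 32.2 × 1.380 = 44.44 µg/L
Css,min = Css,max × e^(−kτ) = 44.44 × 0.2754 ≈ 12.2 µg/L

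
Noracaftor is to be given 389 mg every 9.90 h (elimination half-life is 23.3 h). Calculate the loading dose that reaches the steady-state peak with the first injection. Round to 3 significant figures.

1520 mg

k = ln 2 / 23.3 = 0.02975 h⁻¹
Accumulation ratio R = 1 / (1 − e^(−kτ)) = 1 / (1 − e^(−0.02975×9.90)) = 1 / (1 − 0.7449) = 3.920
Loading dose = maintenance dose × R = 389 × 3.920 ≈ 1520 mg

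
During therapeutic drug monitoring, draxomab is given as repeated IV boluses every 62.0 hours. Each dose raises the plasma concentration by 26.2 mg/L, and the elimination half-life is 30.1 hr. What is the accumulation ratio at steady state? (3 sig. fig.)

1.32

k = ln 2 / 30.1 = 0.02303 hr⁻¹
Fraction remaining after one interval: e^(−kτ) = e^(−0.02303 × 62.0) = 0.2398
R = 1 / (1 − 0.2398) = 1 / 0.7602 ≈ 1.32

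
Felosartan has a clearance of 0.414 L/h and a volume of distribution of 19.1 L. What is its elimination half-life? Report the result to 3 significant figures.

32.0 hours

k = CL / V = 0.414 / 19.1 = 0.02168 h⁻¹
t½ = ln 2 / k = ln 2 / 0.02168 ≈ 32.0 hours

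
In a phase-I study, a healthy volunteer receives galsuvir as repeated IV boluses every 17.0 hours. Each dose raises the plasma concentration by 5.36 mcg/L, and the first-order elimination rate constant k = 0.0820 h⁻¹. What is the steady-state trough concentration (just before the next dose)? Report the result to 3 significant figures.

Fraction remaining after one interval: e^(−kτ) = e^(−0.08200 × 17.0) = 0.2481
R = 1 / (1 − 0.2481) = 1.330
Css,max = 5.36 × 1.330 = 7.128 mcg/L
Css,min = Css,max × e^(−kτ) = 7.128 × 0.2481 ≈ 1.77 mcg/L

1.77 mcg/L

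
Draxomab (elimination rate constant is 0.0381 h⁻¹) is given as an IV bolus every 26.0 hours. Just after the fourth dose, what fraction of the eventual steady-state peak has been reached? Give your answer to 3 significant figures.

0.981

f_n = 1 − e^(−nkτ) = 1 − e^(−4 × 0.03810 × 26.0) = 1 − e^(−3.962) = 1 − 0.01902 ≈ 0.981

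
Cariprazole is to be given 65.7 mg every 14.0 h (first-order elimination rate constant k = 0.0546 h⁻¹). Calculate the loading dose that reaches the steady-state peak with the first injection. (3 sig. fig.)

123 mg

Accumulation ratio R = 1 / (1 − e^(−kτ)) = 1 / (1 − e^(−0.05460×14.0)) = 1 / (1 − 0.4656) = 1.871
Loading dose = maintenance dose × R = 65.7 × 1.871 ≈ 123 mg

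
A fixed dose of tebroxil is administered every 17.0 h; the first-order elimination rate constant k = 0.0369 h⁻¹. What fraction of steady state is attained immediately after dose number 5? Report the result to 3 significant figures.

f_n = 1 − e^(−nkτ) = 1 − e^(−5 × 0.03690 × 17.0) = 1 − e^(−3.136) = 1 − 0.04343 ≈ 0.957

0.957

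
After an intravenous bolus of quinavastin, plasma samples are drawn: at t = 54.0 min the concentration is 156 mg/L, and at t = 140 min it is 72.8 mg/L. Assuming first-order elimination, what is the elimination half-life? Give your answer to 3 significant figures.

78.2 minutes

k = ln(C₁/C₂) / (t₂ − t₁) = ln(156/72.8) / (140 − 54.0)
  = 0.7621 / 86.00 = 0.008862 min⁻¹
t½ = ln 2 / k = ln 2 / 0.008862 ≈ 78.2 minutes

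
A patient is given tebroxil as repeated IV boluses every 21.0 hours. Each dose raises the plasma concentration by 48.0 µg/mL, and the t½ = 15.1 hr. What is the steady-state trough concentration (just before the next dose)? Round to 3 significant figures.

k = ln 2 / 15.1 = 0.04590 hr⁻¹
Fraction remaining after one interval: e^(−kτ) = e^(−0.04590 × 21.0) = 0.3814
R = 1 / (1 − 0.3814) = 1.616
Css,max = 48.0 × 1.616 = 77.59 µg/mL
Css,min = Css,max × e^(−kτ) = 77.59 × 0.3814 ≈ 29.6 µg/mL

29.6 µg/mL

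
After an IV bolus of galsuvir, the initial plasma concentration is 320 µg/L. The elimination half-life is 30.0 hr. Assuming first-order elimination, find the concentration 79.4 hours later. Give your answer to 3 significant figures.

51.1 µg/L

k = ln 2 / 30.0 = 0.02310 hr⁻¹
C(t) = C₀ e^(−kt) = 320 × e^(−0.02310 × 79.4) = 320 × e^(−1.835) = 320 × 0.1597 ≈ 51.1 µg/L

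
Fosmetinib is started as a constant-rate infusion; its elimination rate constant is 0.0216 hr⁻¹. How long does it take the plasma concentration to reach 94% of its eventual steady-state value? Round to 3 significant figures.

130 hours

f = 1 − e^(−kt)  ⇒  t = −ln(1 − f) / k
t = −ln(1 − 0.94) / 0.02160 = 2.813 / 0.02160 ≈ 130 hours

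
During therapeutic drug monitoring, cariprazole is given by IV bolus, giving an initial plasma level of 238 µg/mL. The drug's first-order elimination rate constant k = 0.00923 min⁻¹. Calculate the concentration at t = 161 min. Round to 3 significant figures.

53.9 µg/mL

C(t) = C₀ e^(−kt) = 238 × e^(−0.009230 × 161) = 238 × e^(−1.486) = 238 × 0.2263 ≈ 53.9 µg/mL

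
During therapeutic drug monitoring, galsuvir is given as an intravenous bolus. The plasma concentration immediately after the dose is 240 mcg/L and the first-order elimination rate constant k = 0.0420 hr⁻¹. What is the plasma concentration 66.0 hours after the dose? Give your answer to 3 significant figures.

C(t) = C₀ e^(−kt) = 240 × e^(−0.04200 × 66.0) = 240 × e^(−2.772) = 240 × 0.06254 ≈ 15.0 mcg/L

15.0 mcg/L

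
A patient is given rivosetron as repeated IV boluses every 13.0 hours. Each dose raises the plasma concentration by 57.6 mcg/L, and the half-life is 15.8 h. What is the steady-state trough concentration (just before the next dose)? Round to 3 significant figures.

k = ln 2 / 15.8 = 0.04387 h⁻¹
Fraction remaining after one interval: e^(−kτ) = e^(−0.04387 × 13.0) = 0.5653
R = 1 / (1 − 0.5653) = 2.301
Css,max = 57.6 × 2.301 = 132.5 mcg/L
Css,min = Css,max × e^(−kτ) = 132.5 × 0.5653 ≈ 74.9 mcg/L

74.9 mcg/L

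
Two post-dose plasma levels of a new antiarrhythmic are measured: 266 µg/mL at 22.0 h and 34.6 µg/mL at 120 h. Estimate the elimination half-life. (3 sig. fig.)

k = ln(C₁/C₂) / (t₂ − t₁) = ln(266/34.6) / (120 − 22.0)
  = 2.040 / 98.00 = 0.02081 h⁻¹
t½ = ln 2 / k = ln 2 / 0.02081 ≈ 33.3 hours

33.3 hours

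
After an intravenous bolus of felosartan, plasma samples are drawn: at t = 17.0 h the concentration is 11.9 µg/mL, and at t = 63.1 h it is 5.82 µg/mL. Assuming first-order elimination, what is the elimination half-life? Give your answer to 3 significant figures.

44.7 hours

k = ln(C₁/C₂) / (t₂ − t₁) = ln(11.9/5.82) / (63.1 − 17.0)
  = 0.7152 / 46.10 = 0.01551 h⁻¹
t½ = ln 2 / k = ln 2 / 0.01551 ≈ 44.7 hours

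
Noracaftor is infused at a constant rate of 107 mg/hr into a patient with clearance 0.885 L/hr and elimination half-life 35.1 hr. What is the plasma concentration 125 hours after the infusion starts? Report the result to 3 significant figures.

Css = rate / CL = 107 / 0.885 = 120.9 µg/mL
k = ln 2 / 35.1 = 0.01975 hr⁻¹
C(t) = Css (1 − e^(−kt)) = 120.9 × (1 − e^(−2.468)) = 120.9 × 0.9153 ≈ 111 µg/mL

111 µg/mL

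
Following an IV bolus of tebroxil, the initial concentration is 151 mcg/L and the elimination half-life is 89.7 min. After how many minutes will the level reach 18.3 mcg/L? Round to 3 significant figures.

k = ln 2 / 89.7 = 0.007727 min⁻¹
C(t) = C₀ e^(−kt)  ⇒  t = ln(C₀/C) / k
t = ln(151/18.3) / 0.007727 = 2.110 / 0.007727 ≈ 273 minutes

273 minutes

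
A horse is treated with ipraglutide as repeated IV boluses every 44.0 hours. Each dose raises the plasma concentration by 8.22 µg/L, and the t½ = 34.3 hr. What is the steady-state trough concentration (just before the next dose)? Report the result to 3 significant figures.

5.74 µg/L

k = ln 2 / 34.3 = 0.02021 hr⁻¹
Fraction remaining after one interval: e^(−kτ) = e^(−0.02021 × 44.0) = 0.4110
R = 1 / (1 − 0.4110) = 1.698
Css,max = 8.22 × 1.698 = 13.96 µg/L
Css,min = Css,max × e^(−kτ) = 13.96 × 0.4110 ≈ 5.74 µg/L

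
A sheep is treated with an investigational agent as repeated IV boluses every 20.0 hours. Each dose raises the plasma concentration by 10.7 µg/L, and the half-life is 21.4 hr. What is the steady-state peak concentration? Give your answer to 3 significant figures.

22.4 µg/L

k = ln 2 / 21.4 = 0.03239 hr⁻¹
Fraction remaining after one interval: e^(−kτ) = e^(−0.03239 × 20.0) = 0.5232
R = 1 / (1 − 0.5232) = 2.097
Css,max = 10.7 × 2.097 ≈ 22.4 µg/L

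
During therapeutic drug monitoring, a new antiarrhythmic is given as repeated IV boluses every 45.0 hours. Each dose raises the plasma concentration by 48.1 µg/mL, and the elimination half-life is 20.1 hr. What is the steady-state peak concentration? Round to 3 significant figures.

k = ln 2 / 20.1 = 0.03448 hr⁻¹
Fraction remaining after one interval: e^(−kτ) = e^(−0.03448 × 45.0) = 0.2119
R = 1 / (1 − 0.2119) = 1.269
Css,max = 48.1 × 1.269 ≈ 61.0 µg/mL

61.0 µg/mL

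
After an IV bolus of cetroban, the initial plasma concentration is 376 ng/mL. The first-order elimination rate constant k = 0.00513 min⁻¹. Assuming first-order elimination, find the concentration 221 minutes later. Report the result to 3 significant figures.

121 ng/mL

C(t) = C₀ e^(−kt) = 376 × e^(−0.005130 × 221) = 376 × e^(−1.134) = 376 × 0.3218 ≈ 121 ng/mL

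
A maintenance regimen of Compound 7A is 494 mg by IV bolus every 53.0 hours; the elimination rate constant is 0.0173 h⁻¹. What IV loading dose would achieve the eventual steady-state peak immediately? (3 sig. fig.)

Accumulation ratio R = 1 / (1 − e^(−kτ)) = 1 / (1 − e^(−0.01730×53.0)) = 1 / (1 − 0.3998) = 1.666
Loading dose = maintenance dose × R = 494 × 1.666 ≈ 823 mg

823 mg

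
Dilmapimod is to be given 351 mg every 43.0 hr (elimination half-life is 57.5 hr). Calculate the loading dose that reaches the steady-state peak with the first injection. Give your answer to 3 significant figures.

868 mg

k = ln 2 / 57.5 = 0.01205 hr⁻¹
Accumulation ratio R = 1 / (1 − e^(−kτ)) = 1 / (1 − e^(−0.01205×43.0)) = 1 / (1 − 0.5955) = 2.472
Loading dose = maintenance dose × R = 351 × 2.472 ≈ 868 mg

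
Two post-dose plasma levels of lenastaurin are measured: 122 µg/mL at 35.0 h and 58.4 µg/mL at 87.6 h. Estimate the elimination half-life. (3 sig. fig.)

k = ln(C₁/C₂) / (t₂ − t₁) = ln(122/58.4) / (87.6 − 35.0)
  = 0.7367 / 52.60 = 0.01401 h⁻¹
t½ = ln 2 / k = ln 2 / 0.01401 ≈ 49.5 hours

49.5 hours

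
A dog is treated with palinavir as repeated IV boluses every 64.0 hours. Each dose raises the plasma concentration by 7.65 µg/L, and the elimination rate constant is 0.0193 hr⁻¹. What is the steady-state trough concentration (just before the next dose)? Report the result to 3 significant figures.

3.14 µg/L

Fraction remaining after one interval: e^(−kτ) = e^(−0.01930 × 64.0) = 0.2908
R = 1 / (1 − 0.2908) = 1.410
Css,max = 7.65 × 1.410 = 10.79 µg/L
Css,min = Css,max × e^(−kτ) = 10.79 × 0.2908 ≈ 3.14 µg/L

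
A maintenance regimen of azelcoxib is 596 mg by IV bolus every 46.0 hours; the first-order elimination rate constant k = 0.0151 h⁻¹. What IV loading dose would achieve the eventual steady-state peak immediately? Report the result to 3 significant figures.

1190 mg

Accumulation ratio R = 1 / (1 − e^(−kτ)) = 1 / (1 − e^(−0.01510×46.0)) = 1 / (1 − 0.4993) = 1.997
Loading dose = maintenance dose × R = 596 × 1.997 ≈ 1190 mg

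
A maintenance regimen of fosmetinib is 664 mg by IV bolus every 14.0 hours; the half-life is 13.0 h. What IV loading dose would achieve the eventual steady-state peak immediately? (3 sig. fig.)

k = ln 2 / 13.0 = 0.05332 h⁻¹
Accumulation ratio R = 1 / (1 − e^(−kτ)) = 1 / (1 − e^(−0.05332×14.0)) = 1 / (1 − 0.4740) = 1.901
Loading dose = maintenance dose × R = 664 × 1.901 ≈ 1260 mg

1260 mg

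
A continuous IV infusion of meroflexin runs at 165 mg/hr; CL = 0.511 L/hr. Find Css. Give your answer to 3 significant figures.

Css = infusion rate / CL = 165 / 0.511 ≈ 323 µg/mL

323 µg/mL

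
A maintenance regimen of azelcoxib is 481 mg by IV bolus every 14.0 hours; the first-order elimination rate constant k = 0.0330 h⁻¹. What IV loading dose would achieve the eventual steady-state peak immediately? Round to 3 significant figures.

1300 mg

Accumulation ratio R = 1 / (1 − e^(−kτ)) = 1 / (1 − e^(−0.03300×14.0)) = 1 / (1 − 0.6300) = 2.703
Loading dose = maintenance dose × R = 481 × 2.703 ≈ 1300 mg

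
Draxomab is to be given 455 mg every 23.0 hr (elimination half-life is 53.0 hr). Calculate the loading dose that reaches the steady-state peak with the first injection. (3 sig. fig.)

k = ln 2 / 53.0 = 0.01308 hr⁻¹
Accumulation ratio R = 1 / (1 − e^(−kτ)) = 1 / (1 − e^(−0.01308×23.0)) = 1 / (1 − 0.7402) = 3.850
Loading dose = maintenance dose × R = 455 × 3.850 ≈ 1750 mg

1750 mg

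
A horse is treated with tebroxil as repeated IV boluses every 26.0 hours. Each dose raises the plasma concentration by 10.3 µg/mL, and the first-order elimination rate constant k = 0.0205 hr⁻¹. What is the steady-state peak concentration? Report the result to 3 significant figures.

Fraction remaining after one interval: e^(−kτ) = e^(−0.02050 × 26.0) = 0.5868
R = 1 / (1 − 0.5868) = 2.420
Css,max = 10.3 × 2.420 ≈ 24.9 µg/mL

24.9 µg/mL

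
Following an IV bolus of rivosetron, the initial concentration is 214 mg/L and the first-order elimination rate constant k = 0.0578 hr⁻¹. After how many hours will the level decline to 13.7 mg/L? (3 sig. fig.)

47.6 hours

C(t) = C₀ e^(−kt)  ⇒  t = ln(C₀/C) / k
t = ln(214/13.7) / 0.05780 = 2.749 / 0.05780 ≈ 47.6 hours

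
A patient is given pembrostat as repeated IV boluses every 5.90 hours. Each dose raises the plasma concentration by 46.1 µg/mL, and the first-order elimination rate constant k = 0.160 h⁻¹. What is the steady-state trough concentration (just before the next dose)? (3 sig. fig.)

Fraction remaining after one interval: e^(−kτ) = e^(−0.1600 × 5.90) = 0.3891
R = 1 / (1 − 0.3891) = 1.637
Css,max = 46.1 × 1.637 = 75.46 µg/mL
Css,min = Css,max × e^(−kτ) = 75.46 × 0.3891 ≈ 29.4 µg/mL

29.4 µg/mL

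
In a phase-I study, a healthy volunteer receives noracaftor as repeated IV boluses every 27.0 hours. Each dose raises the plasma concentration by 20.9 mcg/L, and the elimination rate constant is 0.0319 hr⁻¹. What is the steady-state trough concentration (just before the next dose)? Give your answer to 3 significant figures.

Fraction remaining after one interval: e^(−kτ) = e^(−0.03190 × 27.0) = 0.4226
R = 1 / (1 − 0.4226) = 1.732
Css,max = 20.9 × 1.732 = 36.20 mcg/L
Css,min = Css,max × e^(−kτ) = 36.20 × 0.4226 ≈ 15.3 mcg/L

15.3 mcg/L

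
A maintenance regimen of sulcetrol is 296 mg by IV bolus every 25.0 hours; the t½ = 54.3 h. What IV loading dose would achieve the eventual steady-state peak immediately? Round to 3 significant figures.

1080 mg

k = ln 2 / 54.3 = 0.01277 h⁻¹
Accumulation ratio R = 1 / (1 − e^(−kτ)) = 1 / (1 − e^(−0.01277×25.0)) = 1 / (1 − 0.7268) = 3.660
Loading dose = maintenance dose × R = 296 × 3.660 ≈ 1080 mg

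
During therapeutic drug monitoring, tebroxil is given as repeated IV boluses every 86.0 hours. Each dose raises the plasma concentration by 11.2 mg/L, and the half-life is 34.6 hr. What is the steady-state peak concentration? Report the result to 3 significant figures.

k = ln 2 / 34.6 = 0.02003 hr⁻¹
Fraction remaining after one interval: e^(−kτ) = e^(−0.02003 × 86.0) = 0.1786
R = 1 / (1 − 0.1786) = 1.217
Css,max = 11.2 × 1.217 ≈ 13.6 mg/L

13.6 mg/L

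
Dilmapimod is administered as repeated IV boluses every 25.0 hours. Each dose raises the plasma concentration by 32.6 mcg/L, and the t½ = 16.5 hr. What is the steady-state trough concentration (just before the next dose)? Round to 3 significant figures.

17.5 mcg/L

k = ln 2 / 16.5 = 0.04201 hr⁻¹
Fraction remaining after one interval: e^(−kτ) = e^(−0.04201 × 25.0) = 0.3499
R = 1 / (1 − 0.3499) = 1.538
Css,max = 32.6 × 1.538 = 50.14 mcg/L
Css,min = Css,max × e^(−kτ) = 50.14 × 0.3499 ≈ 17.5 mcg/L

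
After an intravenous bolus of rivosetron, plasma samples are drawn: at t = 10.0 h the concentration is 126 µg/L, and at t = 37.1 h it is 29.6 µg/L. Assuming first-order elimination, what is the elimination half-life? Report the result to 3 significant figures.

k = ln(C₁/C₂) / (t₂ − t₁) = ln(126/29.6) / (37.1 − 10.0)
  = 1.449 / 27.10 = 0.05345 h⁻¹
t½ = ln 2 / k = ln 2 / 0.05345 ≈ 13.0 hours

13.0 hours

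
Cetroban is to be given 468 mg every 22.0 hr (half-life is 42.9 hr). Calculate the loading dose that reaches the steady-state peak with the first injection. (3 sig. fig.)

1560 mg

k = ln 2 / 42.9 = 0.01616 hr⁻¹
Accumulation ratio R = 1 / (1 − e^(−kτ)) = 1 / (1 − e^(−0.01616×22.0)) = 1 / (1 − 0.7009) = 3.343
Loading dose = maintenance dose × R = 468 × 3.343 ≈ 1560 mg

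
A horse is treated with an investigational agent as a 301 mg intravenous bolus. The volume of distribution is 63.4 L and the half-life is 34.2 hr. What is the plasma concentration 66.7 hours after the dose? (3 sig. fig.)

1.23 mg/L

C₀ = dose / V = 301 / 63.4 = 4.748 mg/L
k = ln 2 / 34.2 = 0.02027 hr⁻¹
C(t) = C₀ e^(−kt) = 4.748 × e^(−0.02027 × 66.7) = 4.748 × e^(−1.352) = 4.748 × 0.2588 ≈ 1.23 mg/L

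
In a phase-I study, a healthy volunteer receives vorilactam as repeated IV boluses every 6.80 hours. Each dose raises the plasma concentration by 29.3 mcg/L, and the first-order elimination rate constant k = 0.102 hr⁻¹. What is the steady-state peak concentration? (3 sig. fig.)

58.6 mcg/L

Fraction remaining after one interval: e^(−kτ) = e^(−0.1020 × 6.80) = 0.4998
R = 1 / (1 − 0.4998) = 1.999
Css,max = 29.3 × 1.999 ≈ 58.6 mcg/L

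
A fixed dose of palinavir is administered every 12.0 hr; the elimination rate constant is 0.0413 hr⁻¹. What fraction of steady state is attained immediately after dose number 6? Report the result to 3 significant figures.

f_n = 1 − e^(−nkτ) = 1 − e^(−6 × 0.04130 × 12.0) = 1 − e^(−2.974) = 1 − 0.05112 ≈ 0.949

0.949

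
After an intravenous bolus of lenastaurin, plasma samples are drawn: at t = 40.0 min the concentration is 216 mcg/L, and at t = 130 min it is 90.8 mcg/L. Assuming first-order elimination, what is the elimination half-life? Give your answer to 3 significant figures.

k = ln(C₁/C₂) / (t₂ − t₁) = ln(216/90.8) / (130 − 40.0)
  = 0.8666 / 90.00 = 0.009629 min⁻¹
t½ = ln 2 / k = ln 2 / 0.009629 ≈ 72.0 minutes

72.0 minutes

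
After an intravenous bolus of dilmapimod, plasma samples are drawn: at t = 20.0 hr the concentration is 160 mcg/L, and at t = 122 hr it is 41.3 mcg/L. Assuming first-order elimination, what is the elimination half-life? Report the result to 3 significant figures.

k = ln(C₁/C₂) / (t₂ − t₁) = ln(160/41.3) / (122 − 20.0)
  = 1.354 / 102.0 = 0.01328 hr⁻¹
t½ = ln 2 / k = ln 2 / 0.01328 ≈ 52.2 hours

52.2 hours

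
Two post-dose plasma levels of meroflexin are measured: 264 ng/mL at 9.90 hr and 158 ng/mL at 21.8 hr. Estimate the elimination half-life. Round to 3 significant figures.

k = ln(C₁/C₂) / (t₂ − t₁) = ln(264/158) / (21.8 − 9.90)
  = 0.5134 / 11.90 = 0.04314 hr⁻¹
t½ = ln 2 / k = ln 2 / 0.04314 ≈ 16.1 hours

16.1 hours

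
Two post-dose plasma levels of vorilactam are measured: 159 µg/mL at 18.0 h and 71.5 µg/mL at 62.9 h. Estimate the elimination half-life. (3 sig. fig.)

38.9 hours

k = ln(C₁/C₂) / (t₂ − t₁) = ln(159/71.5) / (62.9 − 18.0)
  = 0.7992 / 44.90 = 0.01780 h⁻¹
t½ = ln 2 / k = ln 2 / 0.01780 ≈ 38.9 hours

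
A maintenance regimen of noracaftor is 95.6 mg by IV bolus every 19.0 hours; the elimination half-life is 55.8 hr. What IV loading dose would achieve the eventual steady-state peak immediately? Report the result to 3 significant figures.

455 mg

k = ln 2 / 55.8 = 0.01242 hr⁻¹
Accumulation ratio R = 1 / (1 − e^(−kτ)) = 1 / (1 − e^(−0.01242×19.0)) = 1 / (1 − 0.7898) = 4.757
Loading dose = maintenance dose × R = 95.6 × 4.757 ≈ 455 mg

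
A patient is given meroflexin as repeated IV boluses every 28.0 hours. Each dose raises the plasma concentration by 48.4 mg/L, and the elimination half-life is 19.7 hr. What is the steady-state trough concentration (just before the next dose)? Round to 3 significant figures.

k = ln 2 / 19.7 = 0.03519 hr⁻¹
Fraction remaining after one interval: e^(−kτ) = e^(−0.03519 × 28.0) = 0.3734
R = 1 / (1 − 0.3734) = 1.596
Css,max = 48.4 × 1.596 = 77.24 mg/L
Css,min = Css,max × e^(−kτ) = 77.24 × 0.3734 ≈ 28.8 mg/L

28.8 mg/L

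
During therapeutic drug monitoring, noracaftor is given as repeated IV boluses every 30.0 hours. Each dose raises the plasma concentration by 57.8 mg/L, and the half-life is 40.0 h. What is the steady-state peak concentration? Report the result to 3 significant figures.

k = ln 2 / 40.0 = 0.01733 h⁻¹
Fraction remaining after one interval: e^(−kτ) = e^(−0.01733 × 30.0) = 0.5946
R = 1 / (1 − 0.5946) = 2.467
Css,max = 57.8 × 2.467 ≈ 143 mg/L

143 mg/L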